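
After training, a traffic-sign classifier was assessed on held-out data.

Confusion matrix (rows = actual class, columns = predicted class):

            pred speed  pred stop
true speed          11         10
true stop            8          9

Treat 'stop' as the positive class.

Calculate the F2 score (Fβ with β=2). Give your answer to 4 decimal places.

Fβ = (1+β²)·TP / ((1+β²)·TP + β²·FN + FP), with β²=4
= 5·9 / (5·9 + 4·8 + 10) = 0.5172

0.5172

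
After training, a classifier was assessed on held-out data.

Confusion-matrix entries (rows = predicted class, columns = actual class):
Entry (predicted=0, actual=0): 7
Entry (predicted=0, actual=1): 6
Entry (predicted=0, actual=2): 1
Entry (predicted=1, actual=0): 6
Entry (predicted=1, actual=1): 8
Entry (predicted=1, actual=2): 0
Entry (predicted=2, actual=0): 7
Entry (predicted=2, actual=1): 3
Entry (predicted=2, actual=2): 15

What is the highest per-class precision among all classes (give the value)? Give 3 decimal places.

0.600

Per-class precision (TP/(TP+FP)):
  0: TP=7, FP=6+1=7 → 7/14 = 0.5000
  1: TP=8, FP=6+0=6 → 8/14 = 0.5714
  2: TP=15, FP=7+3=10 → 15/25 = 0.6000
Highest is class '2' with precision = 0.600.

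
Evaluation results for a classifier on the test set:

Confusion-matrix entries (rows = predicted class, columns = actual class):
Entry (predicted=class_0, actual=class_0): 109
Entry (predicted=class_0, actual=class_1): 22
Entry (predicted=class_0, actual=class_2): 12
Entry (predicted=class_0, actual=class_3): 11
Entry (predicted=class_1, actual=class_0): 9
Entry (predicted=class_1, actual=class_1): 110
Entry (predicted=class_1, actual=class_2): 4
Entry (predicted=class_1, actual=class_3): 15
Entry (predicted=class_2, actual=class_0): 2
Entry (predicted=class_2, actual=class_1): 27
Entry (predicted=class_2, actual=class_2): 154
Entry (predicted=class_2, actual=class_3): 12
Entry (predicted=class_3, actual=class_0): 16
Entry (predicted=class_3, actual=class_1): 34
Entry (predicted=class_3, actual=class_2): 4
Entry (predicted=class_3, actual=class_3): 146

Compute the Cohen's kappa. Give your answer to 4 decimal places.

Observed agreement pₒ = trace/N = 519/687 = 0.75546
Expected agreement pₑ = Σ (rowᵢ·colᵢ)/N² = (136·154 + 193·138 + 174·195 + 184·200)/687² = 0.25067
κ = (pₒ − pₑ)/(1 − pₑ) = (0.75546 − 0.25067)/(1 − 0.25067) = 0.6737

0.6737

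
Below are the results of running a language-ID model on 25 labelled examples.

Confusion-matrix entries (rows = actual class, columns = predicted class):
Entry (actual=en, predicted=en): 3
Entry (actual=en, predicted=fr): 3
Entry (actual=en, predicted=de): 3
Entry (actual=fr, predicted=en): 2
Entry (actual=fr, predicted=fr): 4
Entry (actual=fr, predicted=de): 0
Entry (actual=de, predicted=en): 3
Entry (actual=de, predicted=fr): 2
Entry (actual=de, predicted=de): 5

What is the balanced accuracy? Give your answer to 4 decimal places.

Balanced accuracy = mean of per-class recall.
  en: recall = 3/9 = 0.33333
  fr: recall = 4/6 = 0.66667
  de: recall = 5/10 = 0.50000
Mean = (0.33333 + 0.66667 + 0.50000) / 3 = 0.5000

0.5000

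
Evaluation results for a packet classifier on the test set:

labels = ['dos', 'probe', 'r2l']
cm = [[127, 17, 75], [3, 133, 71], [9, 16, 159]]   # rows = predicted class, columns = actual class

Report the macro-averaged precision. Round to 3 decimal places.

0.696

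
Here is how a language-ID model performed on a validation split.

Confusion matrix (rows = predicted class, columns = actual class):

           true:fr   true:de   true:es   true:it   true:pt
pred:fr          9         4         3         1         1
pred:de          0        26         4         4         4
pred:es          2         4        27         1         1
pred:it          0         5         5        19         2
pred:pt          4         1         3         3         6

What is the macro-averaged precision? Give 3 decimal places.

Per-class precision (TP/(TP+FP)):
  fr: TP=9, FP=4+3+1+1=9 → 9/18 = 0.5000
  de: TP=26, FP=0+4+4+4=12 → 26/38 = 0.6842
  es: TP=27, FP=2+4+1+1=8 → 27/35 = 0.7714
  it: TP=19, FP=0+5+5+2=12 → 19/31 = 0.6129
  pt: TP=6, FP=4+1+3+3=11 → 6/17 = 0.3529
Macro-precision = mean = (0.5000 + 0.6842 + 0.7714 + 0.6129 + 0.3529) / 5 = 0.584

0.584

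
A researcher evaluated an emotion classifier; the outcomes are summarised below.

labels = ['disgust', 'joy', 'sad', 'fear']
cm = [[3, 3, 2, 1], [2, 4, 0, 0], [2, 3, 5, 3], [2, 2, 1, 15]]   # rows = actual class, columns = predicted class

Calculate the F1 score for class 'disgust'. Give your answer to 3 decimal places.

One-vs-rest for 'disgust': TP = diagonal; FP = other classes predicted 'disgust'; FN = 'disgust' predicted as other.
F1 score = 2·TP/(2·TP+FP+FN).
disgust: TP=3, FP=2+2+2=6, FN=3+2+1=6 → 6/18 = 0.3333

0.333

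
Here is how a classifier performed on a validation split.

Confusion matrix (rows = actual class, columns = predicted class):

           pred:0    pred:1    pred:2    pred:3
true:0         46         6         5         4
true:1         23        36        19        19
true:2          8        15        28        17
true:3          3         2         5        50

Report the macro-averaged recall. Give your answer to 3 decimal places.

0.593

Per-class recall (TP/(TP+FN)):
  0: TP=46, FN=6+5+4=15 → 46/61 = 0.7541
  1: TP=36, FN=23+19+19=61 → 36/97 = 0.3711
  2: TP=28, FN=8+15+17=40 → 28/68 = 0.4118
  3: TP=50, FN=3+2+5=10 → 50/60 = 0.8333
Macro-recall = mean = (0.7541 + 0.3711 + 0.4118 + 0.8333) / 4 = 0.593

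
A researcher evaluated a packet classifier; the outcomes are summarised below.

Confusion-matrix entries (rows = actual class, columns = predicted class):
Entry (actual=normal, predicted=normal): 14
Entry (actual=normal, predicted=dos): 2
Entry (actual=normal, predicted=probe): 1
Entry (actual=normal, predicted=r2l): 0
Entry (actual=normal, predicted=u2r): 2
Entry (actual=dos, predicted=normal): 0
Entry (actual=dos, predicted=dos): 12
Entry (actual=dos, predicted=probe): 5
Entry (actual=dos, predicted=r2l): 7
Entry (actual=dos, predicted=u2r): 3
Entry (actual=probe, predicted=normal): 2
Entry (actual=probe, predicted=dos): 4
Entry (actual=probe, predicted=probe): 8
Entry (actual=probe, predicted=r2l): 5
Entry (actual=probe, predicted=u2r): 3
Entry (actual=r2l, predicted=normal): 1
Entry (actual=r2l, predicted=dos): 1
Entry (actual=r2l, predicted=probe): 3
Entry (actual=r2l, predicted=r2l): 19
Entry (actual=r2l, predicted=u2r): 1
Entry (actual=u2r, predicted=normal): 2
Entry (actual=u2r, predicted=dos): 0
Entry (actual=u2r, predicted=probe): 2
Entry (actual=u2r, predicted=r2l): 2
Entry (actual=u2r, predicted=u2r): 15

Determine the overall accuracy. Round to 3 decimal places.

0.596

Accuracy = trace / total = (14+12+8+19+15=68) / 114 = 68/114 = 0.596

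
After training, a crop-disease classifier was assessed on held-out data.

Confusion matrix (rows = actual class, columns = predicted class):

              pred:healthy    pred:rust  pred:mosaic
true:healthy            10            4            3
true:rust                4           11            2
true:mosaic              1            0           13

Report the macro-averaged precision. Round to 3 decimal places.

Per-class precision (TP/(TP+FP)):
  healthy: TP=10, FP=4+1=5 → 10/15 = 0.6667
  rust: TP=11, FP=4+0=4 → 11/15 = 0.7333
  mosaic: TP=13, FP=3+2=5 → 13/18 = 0.7222
Macro-precision = mean = (0.6667 + 0.7333 + 0.7222) / 3 = 0.707

0.707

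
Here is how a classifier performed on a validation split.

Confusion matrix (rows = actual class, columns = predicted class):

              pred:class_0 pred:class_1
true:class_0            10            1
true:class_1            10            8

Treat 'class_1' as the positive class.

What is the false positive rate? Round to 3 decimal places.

0.091

FPR = FP/(FP+TN) = 1/(1+10) = 0.091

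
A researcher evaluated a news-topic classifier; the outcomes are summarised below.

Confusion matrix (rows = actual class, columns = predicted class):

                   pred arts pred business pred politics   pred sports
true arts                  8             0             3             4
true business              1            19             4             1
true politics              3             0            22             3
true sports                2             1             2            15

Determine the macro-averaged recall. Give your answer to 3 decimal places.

0.707

Per-class recall (TP/(TP+FN)):
  arts: TP=8, FN=0+3+4=7 → 8/15 = 0.5333
  business: TP=19, FN=1+4+1=6 → 19/25 = 0.7600
  politics: TP=22, FN=3+0+3=6 → 22/28 = 0.7857
  sports: TP=15, FN=2+1+2=5 → 15/20 = 0.7500
Macro-recall = mean = (0.5333 + 0.7600 + 0.7857 + 0.7500) / 4 = 0.707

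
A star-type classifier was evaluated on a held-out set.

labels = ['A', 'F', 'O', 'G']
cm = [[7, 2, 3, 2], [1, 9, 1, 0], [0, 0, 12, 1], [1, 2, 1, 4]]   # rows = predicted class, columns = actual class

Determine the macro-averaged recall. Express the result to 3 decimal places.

0.687

Per-class recall (TP/(TP+FN)):
  A: TP=7, FN=1+0+1=2 → 7/9 = 0.7778
  F: TP=9, FN=2+0+2=4 → 9/13 = 0.6923
  O: TP=12, FN=3+1+1=5 → 12/17 = 0.7059
  G: TP=4, FN=2+0+1=3 → 4/7 = 0.5714
Macro-recall = mean = (0.7778 + 0.6923 + 0.7059 + 0.5714) / 4 = 0.687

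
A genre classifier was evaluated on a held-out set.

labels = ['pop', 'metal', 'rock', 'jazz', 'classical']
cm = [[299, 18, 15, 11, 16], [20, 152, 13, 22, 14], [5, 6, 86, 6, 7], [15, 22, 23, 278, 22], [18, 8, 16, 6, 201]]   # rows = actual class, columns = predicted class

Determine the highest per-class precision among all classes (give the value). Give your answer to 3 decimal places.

0.861

Per-class precision (TP/(TP+FP)):
  pop: TP=299, FP=20+5+15+18=58 → 299/357 = 0.8375
  metal: TP=152, FP=18+6+22+8=54 → 152/206 = 0.7379
  rock: TP=86, FP=15+13+23+16=67 → 86/153 = 0.5621
  jazz: TP=278, FP=11+22+6+6=45 → 278/323 = 0.8607
  classical: TP=201, FP=16+14+7+22=59 → 201/260 = 0.7731
Highest is class 'jazz' with precision = 0.861.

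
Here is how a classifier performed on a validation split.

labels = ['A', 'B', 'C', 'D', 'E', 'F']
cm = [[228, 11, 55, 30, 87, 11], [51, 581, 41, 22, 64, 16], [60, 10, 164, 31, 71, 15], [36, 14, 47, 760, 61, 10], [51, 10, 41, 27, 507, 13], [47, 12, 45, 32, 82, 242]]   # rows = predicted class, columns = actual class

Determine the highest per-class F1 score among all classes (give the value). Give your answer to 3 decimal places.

Per-class F1 score (2·TP/(2·TP+FP+FN)):
  A: TP=228, FP=11+55+30+87+11=194, FN=51+60+36+51+47=245 → 456/895 = 0.5095
  B: TP=581, FP=51+41+22+64+16=194, FN=11+10+14+10+12=57 → 1162/1413 = 0.8224
  C: TP=164, FP=60+10+31+71+15=187, FN=55+41+47+41+45=229 → 328/744 = 0.4409
  D: TP=760, FP=36+14+47+61+10=168, FN=30+22+31+27+32=142 → 1520/1830 = 0.8306
  E: TP=507, FP=51+10+41+27+13=142, FN=87+64+71+61+82=365 → 1014/1521 = 0.6667
  F: TP=242, FP=47+12+45+32+82=218, FN=11+16+15+10+13=65 → 484/767 = 0.6310
Highest is class 'D' with F1 score = 0.831.

0.831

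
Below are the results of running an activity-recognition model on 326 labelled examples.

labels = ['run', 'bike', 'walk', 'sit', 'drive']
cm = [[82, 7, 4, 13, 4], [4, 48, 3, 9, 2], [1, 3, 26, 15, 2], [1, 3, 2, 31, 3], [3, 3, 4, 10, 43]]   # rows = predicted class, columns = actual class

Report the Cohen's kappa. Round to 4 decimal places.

Observed agreement pₒ = trace/N = 230/326 = 0.70552
Expected agreement pₑ = Σ (rowᵢ·colᵢ)/N² = (91·110 + 64·66 + 39·47 + 78·40 + 54·63)/326² = 0.21255
κ = (pₒ − pₑ)/(1 − pₑ) = (0.70552 − 0.21255)/(1 − 0.21255) = 0.6260

0.6260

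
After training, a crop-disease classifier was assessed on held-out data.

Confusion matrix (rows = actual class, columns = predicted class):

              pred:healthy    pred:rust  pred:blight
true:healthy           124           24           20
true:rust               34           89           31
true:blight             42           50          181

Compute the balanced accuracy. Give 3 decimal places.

Balanced accuracy = mean of per-class recall.
  healthy: recall = 124/168 = 0.7381
  rust: recall = 89/154 = 0.5779
  blight: recall = 181/273 = 0.6630
Mean = (0.7381 + 0.5779 + 0.6630) / 3 = 0.660

0.660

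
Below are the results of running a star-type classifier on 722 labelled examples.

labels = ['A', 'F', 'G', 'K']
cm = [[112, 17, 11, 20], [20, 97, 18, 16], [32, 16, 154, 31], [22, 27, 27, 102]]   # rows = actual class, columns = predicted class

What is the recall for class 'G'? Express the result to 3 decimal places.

0.661

Treat 'G' as positive and all other classes as negative.
recall = TP/(TP+FN).
G: TP=154, FN=32+16+31=79 → 154/233 = 0.6609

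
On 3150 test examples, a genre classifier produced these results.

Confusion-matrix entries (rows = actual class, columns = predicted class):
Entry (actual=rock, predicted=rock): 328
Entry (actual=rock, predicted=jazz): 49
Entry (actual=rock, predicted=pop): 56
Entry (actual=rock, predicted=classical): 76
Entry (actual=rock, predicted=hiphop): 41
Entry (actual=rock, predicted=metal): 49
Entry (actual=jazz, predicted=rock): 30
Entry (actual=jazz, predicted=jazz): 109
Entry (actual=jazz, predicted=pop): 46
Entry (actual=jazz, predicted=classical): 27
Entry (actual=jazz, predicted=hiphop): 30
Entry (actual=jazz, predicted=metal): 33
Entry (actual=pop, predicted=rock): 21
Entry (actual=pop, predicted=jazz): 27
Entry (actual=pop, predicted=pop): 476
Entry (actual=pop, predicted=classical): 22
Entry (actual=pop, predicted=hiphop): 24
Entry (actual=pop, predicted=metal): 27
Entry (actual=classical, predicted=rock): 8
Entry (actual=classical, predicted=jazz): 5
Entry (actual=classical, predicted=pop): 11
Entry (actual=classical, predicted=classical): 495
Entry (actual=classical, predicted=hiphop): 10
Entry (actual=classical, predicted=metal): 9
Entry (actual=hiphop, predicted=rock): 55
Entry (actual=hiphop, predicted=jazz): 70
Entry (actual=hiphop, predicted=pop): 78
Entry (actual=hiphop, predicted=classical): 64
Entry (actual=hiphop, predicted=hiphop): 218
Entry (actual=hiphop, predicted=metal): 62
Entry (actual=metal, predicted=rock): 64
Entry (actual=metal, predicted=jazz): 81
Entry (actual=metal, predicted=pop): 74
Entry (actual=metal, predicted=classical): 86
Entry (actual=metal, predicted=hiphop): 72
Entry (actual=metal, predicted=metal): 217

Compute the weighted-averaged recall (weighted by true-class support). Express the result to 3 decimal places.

Per-class recall (TP/(TP+FN)):
  rock: TP=328, FN=49+56+76+41+49=271 → 328/599 = 0.5476
  jazz: TP=109, FN=30+46+27+30+33=166 → 109/275 = 0.3964
  pop: TP=476, FN=21+27+22+24+27=121 → 476/597 = 0.7973
  classical: TP=495, FN=8+5+11+10+9=43 → 495/538 = 0.9201
  hiphop: TP=218, FN=55+70+78+64+62=329 → 218/547 = 0.3985
  metal: TP=217, FN=64+81+74+86+72=377 → 217/594 = 0.3653
Weighted-recall = Σ (supportᵢ/N)·recallᵢ with N=3150: (599/3150)·0.5476 + (275/3150)·0.3964 + (597/3150)·0.7973 + (538/3150)·0.9201 + (547/3150)·0.3985 + (594/3150)·0.3653 = 0.585

0.585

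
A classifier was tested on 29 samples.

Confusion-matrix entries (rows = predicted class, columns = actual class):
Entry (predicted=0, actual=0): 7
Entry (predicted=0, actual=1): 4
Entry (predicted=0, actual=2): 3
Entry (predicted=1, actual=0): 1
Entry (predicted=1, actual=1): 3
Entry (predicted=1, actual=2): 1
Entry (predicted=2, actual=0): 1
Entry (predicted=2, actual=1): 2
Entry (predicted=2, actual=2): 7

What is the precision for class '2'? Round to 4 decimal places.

One-vs-rest for '2': TP = diagonal; FP = other classes predicted '2'; FN = '2' predicted as other.
precision = TP/(TP+FP).
2: TP=7, FP=1+2=3 → 7/10 = 0.70000

0.7000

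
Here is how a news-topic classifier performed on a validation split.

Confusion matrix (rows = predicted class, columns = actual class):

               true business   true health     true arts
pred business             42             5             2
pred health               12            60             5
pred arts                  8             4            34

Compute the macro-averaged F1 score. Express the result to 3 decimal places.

0.787

Per-class F1 score (2·TP/(2·TP+FP+FN)):
  business: TP=42, FP=5+2=7, FN=12+8=20 → 84/111 = 0.7568
  health: TP=60, FP=12+5=17, FN=5+4=9 → 120/146 = 0.8219
  arts: TP=34, FP=8+4=12, FN=2+5=7 → 68/87 = 0.7816
Macro-F1 score = mean = (0.7568 + 0.8219 + 0.7816) / 3 = 0.787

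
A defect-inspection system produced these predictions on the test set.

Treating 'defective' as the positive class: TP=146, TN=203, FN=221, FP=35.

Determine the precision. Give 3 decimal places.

0.807

Precision = TP/(TP+FP) = 146/(146+35) = 146/181 = 0.807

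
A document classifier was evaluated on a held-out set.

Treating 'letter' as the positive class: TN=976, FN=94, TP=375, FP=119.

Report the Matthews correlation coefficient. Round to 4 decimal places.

MCC = (TP·TN − FP·FN) / √((TP+FP)(TP+FN)(TN+FP)(TN+FN))
Numerator = 375·976 − 119·94 = 354814
Denominator = √(494·469·1095·1070) = √271454901900 = 521013.3414
MCC = 354814 / 521013.3414 = 0.6810

0.6810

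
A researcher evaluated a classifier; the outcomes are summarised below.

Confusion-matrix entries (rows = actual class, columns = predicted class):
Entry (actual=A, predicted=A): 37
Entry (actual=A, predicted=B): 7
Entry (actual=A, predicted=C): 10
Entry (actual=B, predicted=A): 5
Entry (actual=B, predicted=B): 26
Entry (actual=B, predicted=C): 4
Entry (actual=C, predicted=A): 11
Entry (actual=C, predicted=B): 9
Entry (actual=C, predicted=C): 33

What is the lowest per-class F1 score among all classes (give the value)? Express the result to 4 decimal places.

Per-class F1 score (2·TP/(2·TP+FP+FN)):
  A: TP=37, FP=5+11=16, FN=7+10=17 → 74/107 = 0.69159
  B: TP=26, FP=7+9=16, FN=5+4=9 → 52/77 = 0.67532
  C: TP=33, FP=10+4=14, FN=11+9=20 → 66/100 = 0.66000
Lowest is class 'C' with F1 score = 0.6600.

0.6600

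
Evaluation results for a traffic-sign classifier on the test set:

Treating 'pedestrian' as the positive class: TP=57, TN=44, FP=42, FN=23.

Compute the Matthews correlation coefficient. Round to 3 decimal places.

0.228

MCC = (TP·TN − FP·FN) / √((TP+FP)(TP+FN)(TN+FP)(TN+FN))
Numerator = 57·44 − 42·23 = 1542
Denominator = √(99·80·86·67) = √45635040 = 6755.3712
MCC = 1542 / 6755.3712 = 0.228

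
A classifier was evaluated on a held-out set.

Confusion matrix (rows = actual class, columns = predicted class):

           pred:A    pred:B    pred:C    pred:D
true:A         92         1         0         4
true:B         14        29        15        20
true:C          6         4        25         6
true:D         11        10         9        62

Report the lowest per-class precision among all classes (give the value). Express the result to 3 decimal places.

0.510

Per-class precision (TP/(TP+FP)):
  A: TP=92, FP=14+6+11=31 → 92/123 = 0.7480
  B: TP=29, FP=1+4+10=15 → 29/44 = 0.6591
  C: TP=25, FP=0+15+9=24 → 25/49 = 0.5102
  D: TP=62, FP=4+20+6=30 → 62/92 = 0.6739
Lowest is class 'C' with precision = 0.510.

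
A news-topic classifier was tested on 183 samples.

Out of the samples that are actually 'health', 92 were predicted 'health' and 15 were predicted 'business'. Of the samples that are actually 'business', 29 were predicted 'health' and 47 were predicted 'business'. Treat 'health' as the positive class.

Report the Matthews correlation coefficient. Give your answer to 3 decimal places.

MCC = (TP·TN − FP·FN) / √((TP+FP)(TP+FN)(TN+FP)(TN+FN))
Numerator = 92·47 − 29·15 = 3889
Denominator = √(121·107·76·62) = √61006264 = 7810.6507
MCC = 3889 / 7810.6507 = 0.498

0.498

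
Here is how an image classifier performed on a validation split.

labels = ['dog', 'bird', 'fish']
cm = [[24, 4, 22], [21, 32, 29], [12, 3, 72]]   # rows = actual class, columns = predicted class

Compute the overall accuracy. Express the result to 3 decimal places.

Accuracy = trace / total = (24+32+72=128) / 219 = 128/219 = 0.584

0.584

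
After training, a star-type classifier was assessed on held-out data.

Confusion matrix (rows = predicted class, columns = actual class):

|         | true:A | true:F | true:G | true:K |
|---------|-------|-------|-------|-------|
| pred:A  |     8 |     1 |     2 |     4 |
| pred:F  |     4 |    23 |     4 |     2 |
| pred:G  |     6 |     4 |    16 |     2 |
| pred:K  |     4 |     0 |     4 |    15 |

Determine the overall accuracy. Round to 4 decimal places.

Accuracy = trace / total = (8+23+16+15=62) / 99 = 62/99 = 0.6263

0.6263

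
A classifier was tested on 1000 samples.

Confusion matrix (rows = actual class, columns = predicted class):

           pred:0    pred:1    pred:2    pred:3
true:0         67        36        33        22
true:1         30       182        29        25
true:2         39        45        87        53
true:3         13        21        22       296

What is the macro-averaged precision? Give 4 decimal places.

Per-class precision (TP/(TP+FP)):
  0: TP=67, FP=30+39+13=82 → 67/149 = 0.44966
  1: TP=182, FP=36+45+21=102 → 182/284 = 0.64085
  2: TP=87, FP=33+29+22=84 → 87/171 = 0.50877
  3: TP=296, FP=22+25+53=100 → 296/396 = 0.74747
Macro-precision = mean = (0.44966 + 0.64085 + 0.50877 + 0.74747) / 4 = 0.5867

0.5867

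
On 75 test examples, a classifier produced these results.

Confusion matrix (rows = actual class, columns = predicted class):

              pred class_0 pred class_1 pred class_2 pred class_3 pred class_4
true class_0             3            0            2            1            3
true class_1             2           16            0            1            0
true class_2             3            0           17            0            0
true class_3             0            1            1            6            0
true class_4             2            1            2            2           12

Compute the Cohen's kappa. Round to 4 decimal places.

Observed agreement pₒ = trace/N = 54/75 = 0.72000
Expected agreement pₑ = Σ (rowᵢ·colᵢ)/N² = (9·10 + 19·18 + 20·22 + 8·10 + 19·15)/75² = 0.21991
κ = (pₒ − pₑ)/(1 − pₑ) = (0.72000 − 0.21991)/(1 − 0.21991) = 0.6411

0.6411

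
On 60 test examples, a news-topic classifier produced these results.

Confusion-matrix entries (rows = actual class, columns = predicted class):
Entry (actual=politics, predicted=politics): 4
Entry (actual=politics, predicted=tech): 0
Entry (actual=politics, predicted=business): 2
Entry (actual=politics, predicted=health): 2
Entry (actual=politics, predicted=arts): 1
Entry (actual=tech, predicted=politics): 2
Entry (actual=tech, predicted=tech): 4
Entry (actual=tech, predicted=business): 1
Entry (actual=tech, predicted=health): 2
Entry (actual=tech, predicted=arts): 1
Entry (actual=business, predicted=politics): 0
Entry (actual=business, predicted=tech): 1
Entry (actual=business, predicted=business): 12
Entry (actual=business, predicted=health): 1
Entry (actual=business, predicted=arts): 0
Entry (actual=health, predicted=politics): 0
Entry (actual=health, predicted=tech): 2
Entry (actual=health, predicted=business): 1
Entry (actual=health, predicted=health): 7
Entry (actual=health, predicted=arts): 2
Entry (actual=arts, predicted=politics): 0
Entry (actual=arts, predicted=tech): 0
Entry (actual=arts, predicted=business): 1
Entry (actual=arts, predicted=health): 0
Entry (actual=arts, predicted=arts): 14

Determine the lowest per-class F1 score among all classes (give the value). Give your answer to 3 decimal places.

0.471

Per-class F1 score (2·TP/(2·TP+FP+FN)):
  politics: TP=4, FP=2+0+0+0=2, FN=0+2+2+1=5 → 8/15 = 0.5333
  tech: TP=4, FP=0+1+2+0=3, FN=2+1+2+1=6 → 8/17 = 0.4706
  business: TP=12, FP=2+1+1+1=5, FN=0+1+1+0=2 → 24/31 = 0.7742
  health: TP=7, FP=2+2+1+0=5, FN=0+2+1+2=5 → 14/24 = 0.5833
  arts: TP=14, FP=1+1+0+2=4, FN=0+0+1+0=1 → 28/33 = 0.8485
Lowest is class 'tech' with F1 score = 0.471.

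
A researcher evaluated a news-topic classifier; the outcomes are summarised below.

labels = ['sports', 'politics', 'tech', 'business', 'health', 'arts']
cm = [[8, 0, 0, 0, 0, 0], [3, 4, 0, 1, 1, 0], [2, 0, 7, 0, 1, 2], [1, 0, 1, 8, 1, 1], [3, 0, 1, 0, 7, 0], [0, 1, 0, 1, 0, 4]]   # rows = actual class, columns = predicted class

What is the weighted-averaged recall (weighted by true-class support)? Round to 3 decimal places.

0.655

Per-class recall (TP/(TP+FN)):
  sports: TP=8, FN=0+0+0+0+0=0 → 8/8 = 1.0000
  politics: TP=4, FN=3+0+1+1+0=5 → 4/9 = 0.4444
  tech: TP=7, FN=2+0+0+1+2=5 → 7/12 = 0.5833
  business: TP=8, FN=1+0+1+1+1=4 → 8/12 = 0.6667
  health: TP=7, FN=3+0+1+0+0=4 → 7/11 = 0.6364
  arts: TP=4, FN=0+1+0+1+0=2 → 4/6 = 0.6667
Weighted-recall = Σ (supportᵢ/N)·recallᵢ with N=58: (8/58)·1.0000 + (9/58)·0.4444 + (12/58)·0.5833 + (12/58)·0.6667 + (11/58)·0.6364 + (6/58)·0.6667 = 0.655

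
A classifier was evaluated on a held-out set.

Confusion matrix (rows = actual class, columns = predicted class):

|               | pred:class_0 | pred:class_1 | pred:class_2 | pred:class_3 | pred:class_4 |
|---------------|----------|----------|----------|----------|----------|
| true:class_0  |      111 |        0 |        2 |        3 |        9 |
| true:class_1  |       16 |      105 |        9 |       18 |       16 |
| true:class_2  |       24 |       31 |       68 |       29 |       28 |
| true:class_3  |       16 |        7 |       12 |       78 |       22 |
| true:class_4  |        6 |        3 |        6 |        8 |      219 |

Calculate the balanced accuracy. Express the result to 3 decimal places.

Balanced accuracy = mean of per-class recall.
  class_0: recall = 111/125 = 0.8880
  class_1: recall = 105/164 = 0.6402
  class_2: recall = 68/180 = 0.3778
  class_3: recall = 78/135 = 0.5778
  class_4: recall = 219/242 = 0.9050
Mean = (0.8880 + 0.6402 + 0.3778 + 0.5778 + 0.9050) / 5 = 0.678

0.678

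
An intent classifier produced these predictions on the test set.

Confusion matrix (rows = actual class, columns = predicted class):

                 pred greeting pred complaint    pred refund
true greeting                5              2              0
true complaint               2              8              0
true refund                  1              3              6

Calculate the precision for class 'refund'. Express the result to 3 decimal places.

1.000

Treat 'refund' as positive and all other classes as negative.
precision = TP/(TP+FP).
refund: TP=6, FP=0+0=0 → 6/6 = 1.0000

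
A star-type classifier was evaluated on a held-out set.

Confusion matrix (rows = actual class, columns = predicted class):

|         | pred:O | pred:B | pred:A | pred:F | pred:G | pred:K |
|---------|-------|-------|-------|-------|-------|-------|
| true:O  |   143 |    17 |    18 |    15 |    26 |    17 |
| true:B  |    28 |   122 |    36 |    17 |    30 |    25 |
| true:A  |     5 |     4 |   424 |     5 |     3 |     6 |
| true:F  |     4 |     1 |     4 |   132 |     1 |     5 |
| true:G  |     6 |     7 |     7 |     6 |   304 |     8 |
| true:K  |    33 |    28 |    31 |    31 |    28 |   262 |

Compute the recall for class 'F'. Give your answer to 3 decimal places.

recall = TP/(TP+FN).
F: TP=132, FN=4+1+4+1+5=15 → 132/147 = 0.8980

0.898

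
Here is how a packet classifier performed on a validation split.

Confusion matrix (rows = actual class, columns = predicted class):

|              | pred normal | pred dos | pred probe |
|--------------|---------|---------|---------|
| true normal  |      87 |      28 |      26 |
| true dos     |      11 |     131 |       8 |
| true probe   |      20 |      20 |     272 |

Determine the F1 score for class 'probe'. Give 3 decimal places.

Treat 'probe' as positive and all other classes as negative.
F1 score = 2·TP/(2·TP+FP+FN).
probe: TP=272, FP=26+8=34, FN=20+20=40 → 544/618 = 0.8803

0.880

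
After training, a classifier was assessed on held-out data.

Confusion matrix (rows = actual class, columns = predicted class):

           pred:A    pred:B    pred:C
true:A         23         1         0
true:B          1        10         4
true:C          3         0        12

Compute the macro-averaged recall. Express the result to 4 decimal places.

Per-class recall (TP/(TP+FN)):
  A: TP=23, FN=1+0=1 → 23/24 = 0.95833
  B: TP=10, FN=1+4=5 → 10/15 = 0.66667
  C: TP=12, FN=3+0=3 → 12/15 = 0.80000
Macro-recall = mean = (0.95833 + 0.66667 + 0.80000) / 3 = 0.8083

0.8083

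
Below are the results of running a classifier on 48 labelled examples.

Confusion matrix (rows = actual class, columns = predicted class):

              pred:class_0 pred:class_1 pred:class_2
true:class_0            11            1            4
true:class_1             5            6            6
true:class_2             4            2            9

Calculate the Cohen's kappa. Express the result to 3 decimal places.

0.317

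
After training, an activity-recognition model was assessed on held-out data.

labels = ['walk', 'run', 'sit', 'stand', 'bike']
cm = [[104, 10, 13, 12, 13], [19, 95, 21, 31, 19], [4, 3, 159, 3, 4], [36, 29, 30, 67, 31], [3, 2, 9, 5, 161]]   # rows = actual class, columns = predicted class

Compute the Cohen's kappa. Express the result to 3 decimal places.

Observed agreement pₒ = trace/N = 586/883 = 0.6636
Expected agreement pₑ = Σ (rowᵢ·colᵢ)/N² = (152·166 + 185·139 + 173·232 + 193·118 + 180·228)/883² = 0.1987
κ = (pₒ − pₑ)/(1 − pₑ) = (0.6636 − 0.1987)/(1 − 0.1987) = 0.580

0.580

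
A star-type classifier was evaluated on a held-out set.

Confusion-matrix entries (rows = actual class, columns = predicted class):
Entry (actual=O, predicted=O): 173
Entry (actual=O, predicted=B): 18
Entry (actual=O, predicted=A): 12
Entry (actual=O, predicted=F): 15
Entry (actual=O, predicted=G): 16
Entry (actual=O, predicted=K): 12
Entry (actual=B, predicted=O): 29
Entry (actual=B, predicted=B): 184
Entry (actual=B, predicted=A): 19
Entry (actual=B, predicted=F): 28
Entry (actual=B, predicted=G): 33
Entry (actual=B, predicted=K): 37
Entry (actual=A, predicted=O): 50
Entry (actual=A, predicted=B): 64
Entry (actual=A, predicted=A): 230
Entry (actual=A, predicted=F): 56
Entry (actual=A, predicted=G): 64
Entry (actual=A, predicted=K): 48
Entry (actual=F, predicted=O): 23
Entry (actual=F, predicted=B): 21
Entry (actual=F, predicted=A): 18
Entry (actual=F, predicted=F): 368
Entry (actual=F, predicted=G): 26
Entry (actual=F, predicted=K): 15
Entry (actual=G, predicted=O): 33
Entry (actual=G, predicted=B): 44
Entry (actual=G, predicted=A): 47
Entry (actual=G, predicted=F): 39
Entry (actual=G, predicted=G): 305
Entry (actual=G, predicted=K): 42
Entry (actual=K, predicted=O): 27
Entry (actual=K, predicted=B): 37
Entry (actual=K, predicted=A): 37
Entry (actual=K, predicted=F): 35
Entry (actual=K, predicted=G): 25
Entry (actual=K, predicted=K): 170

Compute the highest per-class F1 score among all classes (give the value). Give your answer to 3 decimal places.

Per-class F1 score (2·TP/(2·TP+FP+FN)):
  O: TP=173, FP=29+50+23+33+27=162, FN=18+12+15+16+12=73 → 346/581 = 0.5955
  B: TP=184, FP=18+64+21+44+37=184, FN=29+19+28+33+37=146 → 368/698 = 0.5272
  A: TP=230, FP=12+19+18+47+37=133, FN=50+64+56+64+48=282 → 460/875 = 0.5257
  F: TP=368, FP=15+28+56+39+35=173, FN=23+21+18+26+15=103 → 736/1012 = 0.7273
  G: TP=305, FP=16+33+64+26+25=164, FN=33+44+47+39+42=205 → 610/979 = 0.6231
  K: TP=170, FP=12+37+48+15+42=154, FN=27+37+37+35+25=161 → 340/655 = 0.5191
Highest is class 'F' with F1 score = 0.727.

0.727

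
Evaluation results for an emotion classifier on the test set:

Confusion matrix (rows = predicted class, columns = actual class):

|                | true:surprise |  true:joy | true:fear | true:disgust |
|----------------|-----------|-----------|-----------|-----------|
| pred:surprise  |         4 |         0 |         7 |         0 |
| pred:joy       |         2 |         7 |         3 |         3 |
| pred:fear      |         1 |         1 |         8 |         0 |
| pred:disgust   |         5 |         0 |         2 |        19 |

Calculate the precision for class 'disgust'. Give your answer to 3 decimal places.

precision = TP/(TP+FP).
disgust: TP=19, FP=5+0+2=7 → 19/26 = 0.7308

0.731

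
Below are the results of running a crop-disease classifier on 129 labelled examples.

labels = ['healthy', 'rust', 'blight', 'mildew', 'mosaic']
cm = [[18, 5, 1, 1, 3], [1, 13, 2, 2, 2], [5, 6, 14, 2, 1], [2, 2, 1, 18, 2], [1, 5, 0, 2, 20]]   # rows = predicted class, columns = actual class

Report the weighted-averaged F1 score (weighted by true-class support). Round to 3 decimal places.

0.639

Per-class F1 score (2·TP/(2·TP+FP+FN)):
  healthy: TP=18, FP=5+1+1+3=10, FN=1+5+2+1=9 → 36/55 = 0.6545
  rust: TP=13, FP=1+2+2+2=7, FN=5+6+2+5=18 → 26/51 = 0.5098
  blight: TP=14, FP=5+6+2+1=14, FN=1+2+1+0=4 → 28/46 = 0.6087
  mildew: TP=18, FP=2+2+1+2=7, FN=1+2+2+2=7 → 36/50 = 0.7200
  mosaic: TP=20, FP=1+5+0+2=8, FN=3+2+1+2=8 → 40/56 = 0.7143
Weighted-F1 score = Σ (supportᵢ/N)·F1 scoreᵢ with N=129: (27/129)·0.6545 + (31/129)·0.5098 + (18/129)·0.6087 + (25/129)·0.7200 + (28/129)·0.7143 = 0.639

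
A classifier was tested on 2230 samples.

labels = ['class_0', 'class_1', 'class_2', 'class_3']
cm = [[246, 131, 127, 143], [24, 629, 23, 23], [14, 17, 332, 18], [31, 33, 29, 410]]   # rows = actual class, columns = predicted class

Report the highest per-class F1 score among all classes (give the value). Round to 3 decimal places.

0.834

Per-class F1 score (2·TP/(2·TP+FP+FN)):
  class_0: TP=246, FP=24+14+31=69, FN=131+127+143=401 → 492/962 = 0.5114
  class_1: TP=629, FP=131+17+33=181, FN=24+23+23=70 → 1258/1509 = 0.8337
  class_2: TP=332, FP=127+23+29=179, FN=14+17+18=49 → 664/892 = 0.7444
  class_3: TP=410, FP=143+23+18=184, FN=31+33+29=93 → 820/1097 = 0.7475
Highest is class 'class_1' with F1 score = 0.834.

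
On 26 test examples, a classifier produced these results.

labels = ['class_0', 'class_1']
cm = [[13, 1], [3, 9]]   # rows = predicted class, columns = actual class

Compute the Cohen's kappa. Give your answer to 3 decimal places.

Observed agreement pₒ = trace/N = 22/26 = 0.8462
Expected agreement pₑ = Σ (rowᵢ·colᵢ)/N² = (16·14 + 10·12)/26² = 0.5089
κ = (pₒ − pₑ)/(1 − pₑ) = (0.8462 − 0.5089)/(1 − 0.5089) = 0.687

0.687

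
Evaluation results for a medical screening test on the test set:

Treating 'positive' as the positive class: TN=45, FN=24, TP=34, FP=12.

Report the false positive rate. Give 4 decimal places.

0.2105

FPR = FP/(FP+TN) = 12/(12+45) = 0.2105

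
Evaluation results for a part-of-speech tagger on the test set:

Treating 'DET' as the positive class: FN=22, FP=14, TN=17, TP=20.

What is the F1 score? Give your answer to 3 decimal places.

Precision = TP/(TP+FP) = 20/34 = 0.5882
Recall = TP/(TP+FN) = 20/42 = 0.4762
F1 = 2·TP/(2·TP+FP+FN) = 40/76 = 0.526

0.526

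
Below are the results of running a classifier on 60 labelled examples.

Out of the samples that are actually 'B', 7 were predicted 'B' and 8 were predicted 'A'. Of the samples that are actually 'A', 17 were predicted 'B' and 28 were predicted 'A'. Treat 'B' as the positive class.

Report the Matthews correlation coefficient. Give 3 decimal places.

MCC = (TP·TN − FP·FN) / √((TP+FP)(TP+FN)(TN+FP)(TN+FN))
Numerator = 7·28 − 17·8 = 60
Denominator = √(24·15·45·36) = √583200 = 763.6753
MCC = 60 / 763.6753 = 0.079

0.079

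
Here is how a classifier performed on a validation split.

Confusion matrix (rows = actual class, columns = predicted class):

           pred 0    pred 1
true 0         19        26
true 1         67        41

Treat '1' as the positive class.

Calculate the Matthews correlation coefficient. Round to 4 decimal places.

-0.1820

MCC = (TP·TN − FP·FN) / √((TP+FP)(TP+FN)(TN+FP)(TN+FN))
Numerator = 41·19 − 26·67 = -963
Denominator = √(67·108·45·86) = √28003320 = 5291.8163
MCC = -963 / 5291.8163 = -0.1820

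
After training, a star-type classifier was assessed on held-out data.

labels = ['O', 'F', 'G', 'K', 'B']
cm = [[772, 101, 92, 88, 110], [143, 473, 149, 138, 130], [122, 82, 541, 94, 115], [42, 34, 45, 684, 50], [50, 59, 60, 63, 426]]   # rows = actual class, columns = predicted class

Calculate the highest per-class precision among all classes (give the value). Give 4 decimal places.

Per-class precision (TP/(TP+FP)):
  O: TP=772, FP=143+122+42+50=357 → 772/1129 = 0.68379
  F: TP=473, FP=101+82+34+59=276 → 473/749 = 0.63151
  G: TP=541, FP=92+149+45+60=346 → 541/887 = 0.60992
  K: TP=684, FP=88+138+94+63=383 → 684/1067 = 0.64105
  B: TP=426, FP=110+130+115+50=405 → 426/831 = 0.51264
Highest is class 'O' with precision = 0.6838.

0.6838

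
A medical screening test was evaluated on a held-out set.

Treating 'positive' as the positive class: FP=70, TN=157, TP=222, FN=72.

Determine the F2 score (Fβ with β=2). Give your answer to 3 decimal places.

0.756

Fβ = (1+β²)·TP / ((1+β²)·TP + β²·FN + FP), with β²=4
= 5·222 / (5·222 + 4·72 + 70) = 0.756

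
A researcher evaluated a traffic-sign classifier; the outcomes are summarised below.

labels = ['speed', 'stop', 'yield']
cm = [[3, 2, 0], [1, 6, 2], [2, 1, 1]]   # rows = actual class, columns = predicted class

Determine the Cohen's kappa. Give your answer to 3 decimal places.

0.284

Observed agreement pₒ = trace/N = 10/18 = 0.5556
Expected agreement pₑ = Σ (rowᵢ·colᵢ)/N² = (5·6 + 9·9 + 4·3)/18² = 0.3796
κ = (pₒ − pₑ)/(1 − pₑ) = (0.5556 − 0.3796)/(1 − 0.3796) = 0.284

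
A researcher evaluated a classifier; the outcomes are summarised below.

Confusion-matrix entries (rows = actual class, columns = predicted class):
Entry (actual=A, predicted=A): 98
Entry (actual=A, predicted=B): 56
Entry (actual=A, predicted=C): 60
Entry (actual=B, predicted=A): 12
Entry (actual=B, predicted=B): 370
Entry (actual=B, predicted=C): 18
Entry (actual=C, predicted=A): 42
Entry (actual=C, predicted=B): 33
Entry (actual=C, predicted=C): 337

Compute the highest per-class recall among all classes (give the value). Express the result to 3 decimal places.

0.925

Per-class recall (TP/(TP+FN)):
  A: TP=98, FN=56+60=116 → 98/214 = 0.4579
  B: TP=370, FN=12+18=30 → 370/400 = 0.9250
  C: TP=337, FN=42+33=75 → 337/412 = 0.8180
Highest is class 'B' with recall = 0.925.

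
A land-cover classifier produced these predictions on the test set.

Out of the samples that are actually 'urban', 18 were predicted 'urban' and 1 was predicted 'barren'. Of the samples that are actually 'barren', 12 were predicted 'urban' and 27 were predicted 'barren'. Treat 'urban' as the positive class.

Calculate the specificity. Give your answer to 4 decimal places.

0.6923

Specificity = TN/(TN+FP) = 27/(27+12) = 0.6923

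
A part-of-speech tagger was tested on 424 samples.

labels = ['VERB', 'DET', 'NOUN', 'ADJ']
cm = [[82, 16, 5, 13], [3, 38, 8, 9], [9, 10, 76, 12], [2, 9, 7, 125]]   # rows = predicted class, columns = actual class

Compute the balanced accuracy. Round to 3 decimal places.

Balanced accuracy = mean of per-class recall.
  VERB: recall = 82/96 = 0.8542
  DET: recall = 38/73 = 0.5205
  NOUN: recall = 76/96 = 0.7917
  ADJ: recall = 125/159 = 0.7862
Mean = (0.8542 + 0.5205 + 0.7917 + 0.7862) / 4 = 0.738

0.738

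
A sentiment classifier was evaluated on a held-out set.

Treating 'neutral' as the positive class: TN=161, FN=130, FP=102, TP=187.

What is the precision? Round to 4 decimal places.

Precision = TP/(TP+FP) = 187/(187+102) = 187/289 = 0.6471

0.6471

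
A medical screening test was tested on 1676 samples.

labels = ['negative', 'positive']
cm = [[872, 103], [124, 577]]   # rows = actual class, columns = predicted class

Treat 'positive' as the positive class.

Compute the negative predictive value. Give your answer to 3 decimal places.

0.876

NPV = TN/(TN+FN) = 872/(872+124) = 0.876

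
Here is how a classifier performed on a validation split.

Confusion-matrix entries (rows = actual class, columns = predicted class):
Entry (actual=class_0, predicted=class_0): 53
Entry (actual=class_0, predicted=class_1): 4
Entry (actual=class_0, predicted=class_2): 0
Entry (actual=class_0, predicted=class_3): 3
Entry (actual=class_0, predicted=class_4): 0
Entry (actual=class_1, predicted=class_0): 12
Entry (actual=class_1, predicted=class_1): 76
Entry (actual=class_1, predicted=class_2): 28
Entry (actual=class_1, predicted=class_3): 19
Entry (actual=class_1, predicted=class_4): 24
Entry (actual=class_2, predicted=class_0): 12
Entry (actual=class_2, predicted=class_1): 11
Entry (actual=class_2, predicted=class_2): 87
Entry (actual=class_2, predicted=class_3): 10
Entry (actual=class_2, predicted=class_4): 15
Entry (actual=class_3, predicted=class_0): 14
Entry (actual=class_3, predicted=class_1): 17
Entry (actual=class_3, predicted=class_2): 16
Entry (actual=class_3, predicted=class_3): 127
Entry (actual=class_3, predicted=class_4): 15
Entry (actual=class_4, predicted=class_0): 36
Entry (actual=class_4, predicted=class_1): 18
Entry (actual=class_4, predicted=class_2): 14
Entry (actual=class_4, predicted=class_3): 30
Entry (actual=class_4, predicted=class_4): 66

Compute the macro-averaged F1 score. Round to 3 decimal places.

Per-class F1 score (2·TP/(2·TP+FP+FN)):
  class_0: TP=53, FP=12+12+14+36=74, FN=4+0+3+0=7 → 106/187 = 0.5668
  class_1: TP=76, FP=4+11+17+18=50, FN=12+28+19+24=83 → 152/285 = 0.5333
  class_2: TP=87, FP=0+28+16+14=58, FN=12+11+10+15=48 → 174/280 = 0.6214
  class_3: TP=127, FP=3+19+10+30=62, FN=14+17+16+15=62 → 254/378 = 0.6720
  class_4: TP=66, FP=0+24+15+15=54, FN=36+18+14+30=98 → 132/284 = 0.4648
Macro-F1 score = mean = (0.5668 + 0.5333 + 0.6214 + 0.6720 + 0.4648) / 5 = 0.572

0.572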